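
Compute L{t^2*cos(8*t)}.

2*s*(s^2 - 192)/(s^2 + 64)^3

L{cos(8t)} = s/(s^2 + 64).
Then apply L{t^2·g(t)} = (-1)^2 d^2/ds^2[G(s)] with G(s) = s/(s^2 + 64):
differentiating 2 times and applying the sign gives 2*s*(s^2 - 192)/(s^2 + 64)^3.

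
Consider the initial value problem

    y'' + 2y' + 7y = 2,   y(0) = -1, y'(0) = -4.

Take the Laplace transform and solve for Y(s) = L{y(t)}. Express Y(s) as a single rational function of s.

Take the Laplace transform of both sides.
The derivative rules (L{y''} = s^2 Y - s·y(0) - y'(0) and L{y'} = sY - y(0), with y(0) = -1, y'(0) = -4) turn the left side into (s^2 + 2*s + 7)Y - (-s - 6).
The right side is L{2} = 2/s.
So (s^2 + 2*s + 7)Y = 2/s + (-s - 6).
Solve for Y(s) and write it as one ratio of polynomials.

Y(s) = (-s^2 - 6*s + 2)/(s^3 + 2*s^2 + 7*s)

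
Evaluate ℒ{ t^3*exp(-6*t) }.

L{t^3} = 3!/s^4 = 6/s^4.
By the first shifting theorem, multiplying by e^(-6t) replaces s with s + 6.

6/(s + 6)^4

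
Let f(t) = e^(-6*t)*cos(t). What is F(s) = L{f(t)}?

F(s) = (s + 6)/((s + 6)^2 + 1)

L{cos(t)} = s/(s^2 + 1).
By the first shifting theorem, multiplying by e^(-6t) replaces s with s + 6.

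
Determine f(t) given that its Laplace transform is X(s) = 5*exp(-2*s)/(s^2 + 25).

The factor e^(-2s) signals a time shift by c = 2 (second shifting theorem).
L{sin(5t)} = 5/(s^2 + 25), so L^-1{5/(s^2 + 25)} = sin(5*t).
Hence the inverse is u(t - 2) times that function evaluated at t - 2.

f(t) = Heaviside(t - 2)*(sin(5*t - 10))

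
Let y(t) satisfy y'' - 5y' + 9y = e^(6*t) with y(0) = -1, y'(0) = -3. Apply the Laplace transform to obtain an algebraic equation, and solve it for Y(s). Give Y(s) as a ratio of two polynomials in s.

Take the Laplace transform of both sides.
Using L{y''} = s^2 Y - s·y(0) - y'(0) and L{y'} = sY - y(0), with y(0) = -1, y'(0) = -3, the left side becomes (s^2 - 5*s + 9)Y - (-s + 2).
The right side is L{e^(6*t)} = 1/(s - 6).
So (s^2 - 5*s + 9)Y = 1/(s - 6) + (-s + 2).
Isolate Y and clear denominators.

Y(s) = (-s^2 + 8*s - 11)/(s^3 - 11*s^2 + 39*s - 54)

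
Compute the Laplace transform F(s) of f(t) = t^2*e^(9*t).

L{e^(9t)} = 1/(s - 9).
Then apply L{t^2·g(t)} = (-1)^2 d^2/ds^2[G(s)] with G(s) = 1/(s - 9):
differentiating 2 times and applying the sign gives 2/(s - 9)^3.

F(s) = 2/(s - 9)^3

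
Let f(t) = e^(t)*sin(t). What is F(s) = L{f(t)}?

L{sin(t)} = 1/(s^2 + 1).
By the first shifting theorem, multiplying by e^(t) replaces s with s - 1.

F(s) = 1/((s - 1)^2 + 1)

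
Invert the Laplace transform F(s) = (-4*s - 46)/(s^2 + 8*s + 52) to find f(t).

Complete the square in the denominator: s^2 + 8*s + 52 = (s + 4)^2 + 6^2.
Split the numerator to match: -4*s - 46 = -4·(s + 4) - 5·6.
Invert each term: -4·(s + 4)/((s + 4)^2 + 36) ↔ -4e^(-4t)cos(6t); -5·6/((s + 4)^2 + 36) ↔ -5e^(-4t)sin(6t).

f(t) = -5*exp(-4*t)*sin(6*t) - 4*exp(-4*t)*cos(6*t)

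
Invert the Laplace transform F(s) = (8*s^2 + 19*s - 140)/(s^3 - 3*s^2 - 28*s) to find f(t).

Factor the denominator: s^3 - 3*s^2 - 28*s = s*(s - 7)*(s + 4).
Partial fraction decomposition gives [-2/(s + 4)] + [5/s] + [5/(s - 7)].
Invert each term: -2/(s + 4) ↔ -2e^(-4t); 5/(s - 0) ↔ 5e^(0t); 5/(s - 7) ↔ 5e^(7t).

f(t) = 5*exp(7*t) + 5 - 2*exp(-4*t)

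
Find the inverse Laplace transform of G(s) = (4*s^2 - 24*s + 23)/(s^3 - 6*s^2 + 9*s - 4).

-t*exp(t) - exp(4*t) + 5*exp(t)

Factor the denominator: s^3 - 6*s^2 + 9*s - 4 = (s - 4)*(s - 1)^2.
Partial fraction decomposition gives [5/(s - 1)] + [-1/(s - 1)^2] + [-1/(s - 4)].
Invert each term: 5/(s - 1) ↔ 5e^(t); -1/(s - 1)^2 ↔ -t·e^(t); -1/(s - 4) ↔ -e^(4t).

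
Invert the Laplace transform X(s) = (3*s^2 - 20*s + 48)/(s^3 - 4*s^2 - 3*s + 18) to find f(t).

f(t) = 3*t*exp(3*t) - exp(3*t) + 4*exp(-2*t)

Factor the denominator: s^3 - 4*s^2 - 3*s + 18 = (s - 3)^2*(s + 2).
Partial fraction decomposition gives [-1/(s - 3)] + [3/(s - 3)^2] + [4/(s + 2)].
Invert each term: -1/(s - 3) ↔ -e^(3t); 3/(s - 3)^2 ↔ 3t·e^(3t); 4/(s + 2) ↔ 4e^(-2t).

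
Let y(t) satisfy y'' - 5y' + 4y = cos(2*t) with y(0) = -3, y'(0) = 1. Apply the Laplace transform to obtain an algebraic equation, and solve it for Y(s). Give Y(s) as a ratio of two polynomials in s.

Y(s) = (-3*s^3 + 16*s^2 - 11*s + 64)/(s^4 - 5*s^3 + 8*s^2 - 20*s + 16)

Take the Laplace transform of both sides.
With L{y''} = s^2 Y - s·y(0) - y'(0) and L{y'} = sY - y(0), with y(0) = -3, y'(0) = 1: the LHS transforms to (s^2 - 5*s + 4)Y - (-3*s + 16).
The right side is L{cos(2*t)} = s/(s^2 + 4).
So (s^2 - 5*s + 4)Y = s/(s^2 + 4) + (-3*s + 16).
Solve for Y(s) and write it as one ratio of polynomials.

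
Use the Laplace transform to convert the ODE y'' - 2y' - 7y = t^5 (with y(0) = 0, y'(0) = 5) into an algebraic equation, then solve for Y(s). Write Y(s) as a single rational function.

Y(s) = (5*s^6 + 120)/(s^8 - 2*s^7 - 7*s^6)

Take the Laplace transform of both sides.
The derivative rules (L{y''} = s^2 Y - s·y(0) - y'(0) and L{y'} = sY - y(0), with y(0) = 0, y'(0) = 5) turn the left side into (s^2 - 2*s - 7)Y - (5).
The right side is L{t^5} = 120/s^6.
So (s^2 - 2*s - 7)Y = 120/s^6 + (5).
Solve for Y(s) and write it as one ratio of polynomials.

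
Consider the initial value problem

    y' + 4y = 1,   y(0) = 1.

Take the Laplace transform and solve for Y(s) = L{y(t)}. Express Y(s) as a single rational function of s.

Y(s) = (s + 1)/(s^2 + 4*s)

Transform both sides with L{·}.
With L{y'} = sY - y(0) = sY - 1: the LHS transforms to (s + 4)Y - (1).
The right side is L{1} = 1/s.
So (s + 4)Y = 1/s + (1).
Isolate Y and clear denominators.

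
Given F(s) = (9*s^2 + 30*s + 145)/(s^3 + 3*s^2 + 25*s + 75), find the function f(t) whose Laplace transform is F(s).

f(t) = 3*sin(5*t) + 5*cos(5*t) + 4*exp(-3*t)

Factor the denominator: s^3 + 3*s^2 + 25*s + 75 = (s + 3)*(s^2 + 25).
Partial fraction decomposition gives [4/(s + 3)] + [5*s/(s^2 + 25)] + [15/(s^2 + 25)].
Invert each term: 4/(s + 3) ↔ 4e^(-3t); 5·s/(s^2 + 25) ↔ 5cos(5t); 3·5/(s^2 + 25) ↔ 3sin(5t).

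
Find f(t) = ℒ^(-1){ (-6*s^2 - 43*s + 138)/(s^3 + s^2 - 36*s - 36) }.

Factor the denominator: s^3 + s^2 - 36*s - 36 = (s - 6)*(s + 1)*(s + 6).
Partial fraction decomposition gives [-5/(s + 1)] + [-4/(s - 6)] + [3/(s + 6)].
Invert each term: -5/(s + 1) ↔ -5e^(-t); -4/(s - 6) ↔ -4e^(6t); 3/(s + 6) ↔ 3e^(-6t).

f(t) = -4*exp(6*t) - 5*exp(-t) + 3*exp(-6*t)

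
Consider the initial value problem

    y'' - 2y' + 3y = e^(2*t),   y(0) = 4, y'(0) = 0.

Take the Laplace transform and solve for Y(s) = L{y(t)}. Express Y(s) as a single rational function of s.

Transform both sides with L{·}.
The derivative rules (L{y''} = s^2 Y - s·y(0) - y'(0) and L{y'} = sY - y(0), with y(0) = 4, y'(0) = 0) turn the left side into (s^2 - 2*s + 3)Y - (4*s - 8).
The right side is L{e^(2*t)} = 1/(s - 2).
So (s^2 - 2*s + 3)Y = 1/(s - 2) + (4*s - 8).
Solve for Y(s) and write it as one ratio of polynomials.

Y(s) = (4*s^2 - 16*s + 17)/(s^3 - 4*s^2 + 7*s - 6)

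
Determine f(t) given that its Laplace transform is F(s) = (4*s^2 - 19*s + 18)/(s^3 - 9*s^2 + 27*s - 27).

Factor the denominator: s^3 - 9*s^2 + 27*s - 27 = (s - 3)^3.
Partial fraction decomposition gives [4/(s - 3)] + [5/(s - 3)^2] + [-3/(s - 3)^3].
Invert each term: 4/(s - 3) ↔ 4e^(3t); 5/(s - 3)^2 ↔ 5t·e^(3t); -3/(s - 3)^3 ↔ (-3/2)t^2·e^(3t).

f(t) = -3*t^2*exp(3*t)/2 + 5*t*exp(3*t) + 4*exp(3*t)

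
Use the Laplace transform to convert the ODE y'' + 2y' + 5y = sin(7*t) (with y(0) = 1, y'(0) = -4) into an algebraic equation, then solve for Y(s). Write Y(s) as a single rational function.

Y(s) = (s^3 - 2*s^2 + 49*s - 91)/(s^4 + 2*s^3 + 54*s^2 + 98*s + 245)

Laplace-transform each side.
The derivative rules (L{y''} = s^2 Y - s·y(0) - y'(0) and L{y'} = sY - y(0), with y(0) = 1, y'(0) = -4) turn the left side into (s^2 + 2*s + 5)Y - (s - 2).
The right side is L{sin(7*t)} = 7/(s^2 + 49).
So (s^2 + 2*s + 5)Y = 7/(s^2 + 49) + (s - 2).
Solve for Y(s) and write it as one ratio of polynomials.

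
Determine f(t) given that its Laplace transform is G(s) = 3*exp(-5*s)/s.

f(t) = Heaviside(t - 5)*(3)

The factor e^(-5s) signals a time shift by c = 5 (second shifting theorem).
L{3} = 3/s, so L^-1{3/s} = 3.
Hence the inverse is u(t - 5) times that function evaluated at t - 5.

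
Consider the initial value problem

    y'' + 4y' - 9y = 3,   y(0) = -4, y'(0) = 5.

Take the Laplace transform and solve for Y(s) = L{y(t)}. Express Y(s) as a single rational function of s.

Y(s) = (-4*s^2 - 11*s + 3)/(s^3 + 4*s^2 - 9*s)

Transform both sides with L{·}.
With L{y''} = s^2 Y - s·y(0) - y'(0) and L{y'} = sY - y(0), with y(0) = -4, y'(0) = 5: the LHS transforms to (s^2 + 4*s - 9)Y - (-4*s - 11).
The right side is L{3} = 3/s.
So (s^2 + 4*s - 9)Y = 3/s + (-4*s - 11).
Isolate Y and clear denominators.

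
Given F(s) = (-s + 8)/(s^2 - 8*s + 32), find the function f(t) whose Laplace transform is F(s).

Complete the square in the denominator: s^2 - 8*s + 32 = (s - 4)^2 + 4^2.
Split the numerator to match: -s + 8 = -1·(s - 4) + 1·4.
Invert each term: -1·(s - 4)/((s - 4)^2 + 16) ↔ -e^(4t)cos(4t); 1·4/((s - 4)^2 + 16) ↔ e^(4t)sin(4t).

f(t) = exp(4*t)*sin(4*t) - exp(4*t)*cos(4*t)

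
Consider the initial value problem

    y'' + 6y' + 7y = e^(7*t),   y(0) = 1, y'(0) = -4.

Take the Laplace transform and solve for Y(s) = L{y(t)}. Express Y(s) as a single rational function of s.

Y(s) = (s^2 - 5*s - 13)/(s^3 - s^2 - 35*s - 49)

Apply the Laplace transform to the equation.
The derivative rules (L{y''} = s^2 Y - s·y(0) - y'(0) and L{y'} = sY - y(0), with y(0) = 1, y'(0) = -4) turn the left side into (s^2 + 6*s + 7)Y - (s + 2).
The right side is L{e^(7*t)} = 1/(s - 7).
So (s^2 + 6*s + 7)Y = 1/(s - 7) + (s + 2).
Isolate Y and clear denominators.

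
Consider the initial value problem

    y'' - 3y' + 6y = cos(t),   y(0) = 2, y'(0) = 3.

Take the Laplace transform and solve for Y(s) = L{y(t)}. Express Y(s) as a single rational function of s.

Transform both sides with L{·}.
Using L{y''} = s^2 Y - s·y(0) - y'(0) and L{y'} = sY - y(0), with y(0) = 2, y'(0) = 3, the left side becomes (s^2 - 3*s + 6)Y - (2*s - 3).
The right side is L{cos(t)} = s/(s^2 + 1).
So (s^2 - 3*s + 6)Y = s/(s^2 + 1) + (2*s - 3).
Solve for Y(s) and write it as one ratio of polynomials.

Y(s) = (2*s^3 - 3*s^2 + 3*s - 3)/(s^4 - 3*s^3 + 7*s^2 - 3*s + 6)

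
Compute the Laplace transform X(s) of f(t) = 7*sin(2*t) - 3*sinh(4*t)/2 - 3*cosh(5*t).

X(s) = -3*s/(s^2 - 25) + 14/(s^2 + 4) - 6/(s^2 - 16)

The transform is linear, so treat each term independently.
(-3/2)·[L{sinh(4t)} = 4/(s^2 - 16)]; (-3)·[L{cosh(5t)} = s/(s^2 - 25)]; (7)·[L{sin(2t)} = 2/(s^2 + 4)].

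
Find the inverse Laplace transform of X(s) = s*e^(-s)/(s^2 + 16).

Heaviside(t - 1)*(cos(4*t - 4))

The factor e^(-s) signals a time shift by c = 1 (second shifting theorem).
L{cos(4t)} = s/(s^2 + 16), so L^-1{s/(s^2 + 16)} = cos(4*t).
Hence the inverse is u(t - 1) times that function evaluated at t - 1.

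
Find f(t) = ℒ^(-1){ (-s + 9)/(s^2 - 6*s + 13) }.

Complete the square in the denominator: s^2 - 6*s + 13 = (s - 3)^2 + 2^2.
Split the numerator to match: -s + 9 = -1·(s - 3) + 3·2.
Invert each term: -1·(s - 3)/((s - 3)^2 + 4) ↔ -e^(3t)cos(2t); 3·2/((s - 3)^2 + 4) ↔ 3e^(3t)sin(2t).

f(t) = 3*exp(3*t)*sin(2*t) - exp(3*t)*cos(2*t)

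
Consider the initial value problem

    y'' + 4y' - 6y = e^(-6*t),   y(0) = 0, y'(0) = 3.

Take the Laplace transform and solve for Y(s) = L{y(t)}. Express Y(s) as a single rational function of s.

Y(s) = (3*s + 19)/(s^3 + 10*s^2 + 18*s - 36)

Take the Laplace transform of both sides.
The derivative rules (L{y''} = s^2 Y - s·y(0) - y'(0) and L{y'} = sY - y(0), with y(0) = 0, y'(0) = 3) turn the left side into (s^2 + 4*s - 6)Y - (3).
The right side is L{e^(-6*t)} = 1/(s + 6).
So (s^2 + 4*s - 6)Y = 1/(s + 6) + (3).
Divide through and combine into a single rational function.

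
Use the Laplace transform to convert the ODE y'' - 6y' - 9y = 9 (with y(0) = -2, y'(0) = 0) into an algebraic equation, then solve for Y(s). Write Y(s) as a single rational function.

Y(s) = (-2*s^2 + 12*s + 9)/(s^3 - 6*s^2 - 9*s)

Transform both sides with L{·}.
The derivative rules (L{y''} = s^2 Y - s·y(0) - y'(0) and L{y'} = sY - y(0), with y(0) = -2, y'(0) = 0) turn the left side into (s^2 - 6*s - 9)Y - (-2*s + 12).
The right side is L{9} = 9/s.
So (s^2 - 6*s - 9)Y = 9/s + (-2*s + 12).
Divide through and combine into a single rational function.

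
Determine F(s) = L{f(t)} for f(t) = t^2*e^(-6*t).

L{e^(-6t)} = 1/(s + 6).
Then apply L{t^2·g(t)} = (-1)^2 d^2/ds^2[G(s)] with G(s) = 1/(s + 6):
differentiating 2 times and applying the sign gives 2/(s + 6)^3.

F(s) = 2/(s + 6)^3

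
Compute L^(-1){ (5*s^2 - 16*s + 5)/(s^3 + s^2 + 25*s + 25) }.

-4*sin(5*t) + 4*cos(5*t) + exp(-t)

Factor the denominator: s^3 + s^2 + 25*s + 25 = (s + 1)*(s^2 + 25).
Partial fraction decomposition gives [1/(s + 1)] + [4*s/(s^2 + 25)] + [-20/(s^2 + 25)].
Invert each term: 1/(s + 1) ↔ e^(-t); 4·s/(s^2 + 25) ↔ 4cos(5t); -4·5/(s^2 + 25) ↔ -4sin(5t).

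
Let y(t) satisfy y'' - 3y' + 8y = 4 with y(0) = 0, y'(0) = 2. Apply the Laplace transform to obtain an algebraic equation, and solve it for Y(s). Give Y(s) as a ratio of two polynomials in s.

Y(s) = (2*s + 4)/(s^3 - 3*s^2 + 8*s)

Laplace-transform each side.
The derivative rules (L{y''} = s^2 Y - s·y(0) - y'(0) and L{y'} = sY - y(0), with y(0) = 0, y'(0) = 2) turn the left side into (s^2 - 3*s + 8)Y - (2).
The right side is L{4} = 4/s.
So (s^2 - 3*s + 8)Y = 4/s + (2).
Solve for Y(s) and write it as one ratio of polynomials.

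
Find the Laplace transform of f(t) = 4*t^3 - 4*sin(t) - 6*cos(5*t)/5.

-6*s/(5*(s^2 + 25)) - 4/(s^2 + 1) + 24/s^4

Apply the Laplace transform termwise.
(-6/5)·[L{cos(5t)} = s/(s^2 + 25)]; (-4)·[L{sin(t)} = 1/(s^2 + 1)]; (4)·[L{t^3} = 3!/s^4 = 6/s^4].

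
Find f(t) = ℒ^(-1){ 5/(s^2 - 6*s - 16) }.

f(t) = exp(3*t)*sinh(5*t)

Rewrite the denominator: s^2 - 6*s - 16 = (s - 3)^2 - 25.
The form in (s - 3) signals a first-shifting-theorem factor e^(3t).
Since L{sinh(5t)} = 5/(s^2 - 25), the inverse is e^(3*t)*sinh(5*t).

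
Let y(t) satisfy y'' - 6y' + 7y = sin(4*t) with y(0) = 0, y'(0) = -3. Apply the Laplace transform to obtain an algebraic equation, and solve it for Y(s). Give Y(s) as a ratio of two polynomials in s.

Take the Laplace transform of both sides.
With L{y''} = s^2 Y - s·y(0) - y'(0) and L{y'} = sY - y(0), with y(0) = 0, y'(0) = -3: the LHS transforms to (s^2 - 6*s + 7)Y - (-3).
The right side is L{sin(4*t)} = 4/(s^2 + 16).
So (s^2 - 6*s + 7)Y = 4/(s^2 + 16) + (-3).
Solve for Y(s) and write it as one ratio of polynomials.

Y(s) = (-3*s^2 - 44)/(s^4 - 6*s^3 + 23*s^2 - 96*s + 112)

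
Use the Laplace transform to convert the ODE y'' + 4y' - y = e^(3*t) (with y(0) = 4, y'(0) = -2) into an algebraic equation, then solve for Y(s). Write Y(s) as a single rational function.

Take the Laplace transform of both sides.
With L{y''} = s^2 Y - s·y(0) - y'(0) and L{y'} = sY - y(0), with y(0) = 4, y'(0) = -2: the LHS transforms to (s^2 + 4*s - 1)Y - (4*s + 14).
The right side is L{e^(3*t)} = 1/(s - 3).
So (s^2 + 4*s - 1)Y = 1/(s - 3) + (4*s + 14).
Isolate Y and clear denominators.

Y(s) = (4*s^2 + 2*s - 41)/(s^3 + s^2 - 13*s + 3)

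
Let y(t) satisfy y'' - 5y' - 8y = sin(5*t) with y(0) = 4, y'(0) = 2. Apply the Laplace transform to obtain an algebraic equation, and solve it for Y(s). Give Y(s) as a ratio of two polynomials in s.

Apply the Laplace transform to the equation.
The derivative rules (L{y''} = s^2 Y - s·y(0) - y'(0) and L{y'} = sY - y(0), with y(0) = 4, y'(0) = 2) turn the left side into (s^2 - 5*s - 8)Y - (4*s - 18).
The right side is L{sin(5*t)} = 5/(s^2 + 25).
So (s^2 - 5*s - 8)Y = 5/(s^2 + 25) + (4*s - 18).
Solve for Y(s) and write it as one ratio of polynomials.

Y(s) = (4*s^3 - 18*s^2 + 100*s - 445)/(s^4 - 5*s^3 + 17*s^2 - 125*s - 200)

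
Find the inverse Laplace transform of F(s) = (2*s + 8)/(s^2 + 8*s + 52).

2*exp(-4*t)*cos(6*t)

Rewrite the denominator: s^2 + 8*s + 52 = (s + 4)^2 + 36.
The form in (s + 4) signals a first-shifting-theorem factor e^(-4t).
Since L{cos(6t)} = s/(s^2 + 36), the inverse is e^(-4*t)*cos(6*t), scaled by 2.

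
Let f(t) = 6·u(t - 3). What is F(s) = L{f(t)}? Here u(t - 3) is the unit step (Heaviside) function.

F(s) = 6*exp(-3*s)/s

By the second shifting theorem, L{u(t - c)·g(t - c)} = e^(-cs)·G(s) with c = 3 and G(s) = L{g(t)}.
L{6} = 6/s.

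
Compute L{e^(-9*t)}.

1/(s + 9)

L{e^(-9t)} = 1/(s + 9).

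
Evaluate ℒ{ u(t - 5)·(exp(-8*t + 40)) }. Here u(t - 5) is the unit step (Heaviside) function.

exp(-5*s)/(s + 8)

By the second shifting theorem, L{u(t - c)·g(t - c)} = e^(-cs)·H(s) with c = 5 and H(s) = L{g(t)}.
L{e^(-8t)} = 1/(s + 8).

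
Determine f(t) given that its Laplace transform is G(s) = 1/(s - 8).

Since L{e^(8t)} = 1/(s - 8), the inverse is e^(8*t).

f(t) = exp(8*t)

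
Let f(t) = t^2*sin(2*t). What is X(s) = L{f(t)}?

X(s) = 4*(3*s^2 - 4)/(s^2 + 4)^3

L{sin(2t)} = 2/(s^2 + 4).
Then apply L{t^2·g(t)} = (-1)^2 d^2/ds^2[G(s)] with G(s) = 2/(s^2 + 4):
differentiating 2 times and applying the sign gives 4*(3*s^2 - 4)/(s^2 + 4)^3.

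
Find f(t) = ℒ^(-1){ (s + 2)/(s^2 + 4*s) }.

f(t) = exp(-2*t)*cosh(2*t)

Rewrite the denominator: s^2 + 4*s = (s + 2)^2 - 4.
The form in (s + 2) signals a first-shifting-theorem factor e^(-2t).
Since L{cosh(2t)} = s/(s^2 - 4), the inverse is exp(-2*t)*cosh(2*t).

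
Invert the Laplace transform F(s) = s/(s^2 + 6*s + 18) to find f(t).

Complete the square in the denominator: s^2 + 6*s + 18 = (s + 3)^2 + 3^2.
Split the numerator to match: s = 1·(s + 3) - 1·3.
Invert each term: 1·(s + 3)/((s + 3)^2 + 9) ↔ e^(-3t)cos(3t); -1·3/((s + 3)^2 + 9) ↔ -e^(-3t)sin(3t).

f(t) = -exp(-3*t)*sin(3*t) + exp(-3*t)*cos(3*t)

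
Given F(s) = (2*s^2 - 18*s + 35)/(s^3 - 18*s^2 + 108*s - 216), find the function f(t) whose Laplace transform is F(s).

f(t) = -t^2*exp(6*t)/2 + 6*t*exp(6*t) + 2*exp(6*t)

Factor the denominator: s^3 - 18*s^2 + 108*s - 216 = (s - 6)^3.
Partial fraction decomposition gives [2/(s - 6)] + [6/(s - 6)^2] + [-1/(s - 6)^3].
Invert each term: 2/(s - 6) ↔ 2e^(6t); 6/(s - 6)^2 ↔ 6t·e^(6t); -1/(s - 6)^3 ↔ (-1/2)t^2·e^(6t).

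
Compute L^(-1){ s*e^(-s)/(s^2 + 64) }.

Heaviside(t - 1)*(cos(8*t - 8))

The factor e^(-s) signals a time shift by c = 1 (second shifting theorem).
L{cos(8t)} = s/(s^2 + 64), so L^-1{s/(s^2 + 64)} = cos(8*t).
Hence the inverse is u(t - 1) times that function evaluated at t - 1.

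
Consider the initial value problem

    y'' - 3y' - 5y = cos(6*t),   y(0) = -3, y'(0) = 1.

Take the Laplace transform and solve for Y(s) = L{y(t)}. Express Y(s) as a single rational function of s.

Y(s) = (-3*s^3 + 10*s^2 - 107*s + 360)/(s^4 - 3*s^3 + 31*s^2 - 108*s - 180)

Apply the Laplace transform to the equation.
With L{y''} = s^2 Y - s·y(0) - y'(0) and L{y'} = sY - y(0), with y(0) = -3, y'(0) = 1: the LHS transforms to (s^2 - 3*s - 5)Y - (-3*s + 10).
The right side is L{cos(6*t)} = s/(s^2 + 36).
So (s^2 - 3*s - 5)Y = s/(s^2 + 36) + (-3*s + 10).
Isolate Y and clear denominators.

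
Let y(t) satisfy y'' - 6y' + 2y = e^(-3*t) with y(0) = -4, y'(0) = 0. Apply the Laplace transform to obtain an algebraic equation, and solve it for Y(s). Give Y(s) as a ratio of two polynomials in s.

Transform both sides with L{·}.
With L{y''} = s^2 Y - s·y(0) - y'(0) and L{y'} = sY - y(0), with y(0) = -4, y'(0) = 0: the LHS transforms to (s^2 - 6*s + 2)Y - (-4*s + 24).
The right side is L{e^(-3*t)} = 1/(s + 3).
So (s^2 - 6*s + 2)Y = 1/(s + 3) + (-4*s + 24).
Solve for Y(s) and write it as one ratio of polynomials.

Y(s) = (-4*s^2 + 12*s + 73)/(s^3 - 3*s^2 - 16*s + 6)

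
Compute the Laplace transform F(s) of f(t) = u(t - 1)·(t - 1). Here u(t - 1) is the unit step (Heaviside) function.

F(s) = exp(-s)/s^2

By the second shifting theorem, L{u(t - c)·g(t - c)} = e^(-cs)·G(s) with c = 1 and G(s) = L{g(t)}.
L{t} = 1!/s^2 = 1/s^2.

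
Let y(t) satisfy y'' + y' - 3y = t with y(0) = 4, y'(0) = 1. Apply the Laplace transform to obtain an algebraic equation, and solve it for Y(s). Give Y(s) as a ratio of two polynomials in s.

Y(s) = (4*s^3 + 5*s^2 + 1)/(s^4 + s^3 - 3*s^2)

Laplace-transform each side.
The derivative rules (L{y''} = s^2 Y - s·y(0) - y'(0) and L{y'} = sY - y(0), with y(0) = 4, y'(0) = 1) turn the left side into (s^2 + s - 3)Y - (4*s + 5).
The right side is L{t} = s^(-2).
So (s^2 + s - 3)Y = s^(-2) + (4*s + 5).
Solve for Y(s) and write it as one ratio of polynomials.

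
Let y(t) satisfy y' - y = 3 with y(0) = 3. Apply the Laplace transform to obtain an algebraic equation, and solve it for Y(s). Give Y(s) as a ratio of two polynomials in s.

Y(s) = (3*s + 3)/(s^2 - s)

Laplace-transform each side.
With L{y'} = sY - y(0) = sY - 3: the LHS transforms to (s - 1)Y - (3).
The right side is L{3} = 3/s.
So (s - 1)Y = 3/s + (3).
Divide through and combine into a single rational function.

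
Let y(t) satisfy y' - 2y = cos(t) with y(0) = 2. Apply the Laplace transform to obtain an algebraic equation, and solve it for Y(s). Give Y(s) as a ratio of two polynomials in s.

Take the Laplace transform of both sides.
Using L{y'} = sY - y(0) = sY - 2, the left side becomes (s - 2)Y - (2).
The right side is L{cos(t)} = s/(s^2 + 1).
So (s - 2)Y = s/(s^2 + 1) + (2).
Divide through and combine into a single rational function.

Y(s) = (2*s^2 + s + 2)/(s^3 - 2*s^2 + s - 2)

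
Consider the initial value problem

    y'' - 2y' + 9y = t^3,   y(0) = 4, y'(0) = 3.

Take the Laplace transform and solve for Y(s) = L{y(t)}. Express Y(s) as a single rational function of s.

Y(s) = (4*s^5 - 5*s^4 + 6)/(s^6 - 2*s^5 + 9*s^4)

Take the Laplace transform of both sides.
With L{y''} = s^2 Y - s·y(0) - y'(0) and L{y'} = sY - y(0), with y(0) = 4, y'(0) = 3: the LHS transforms to (s^2 - 2*s + 9)Y - (4*s - 5).
The right side is L{t^3} = 6/s^4.
So (s^2 - 2*s + 9)Y = 6/s^4 + (4*s - 5).
Solve for Y(s) and write it as one ratio of polynomials.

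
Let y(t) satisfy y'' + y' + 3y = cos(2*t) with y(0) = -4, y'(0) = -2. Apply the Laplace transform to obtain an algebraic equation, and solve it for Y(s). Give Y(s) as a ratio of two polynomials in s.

Transform both sides with L{·}.
Using L{y''} = s^2 Y - s·y(0) - y'(0) and L{y'} = sY - y(0), with y(0) = -4, y'(0) = -2, the left side becomes (s^2 + s + 3)Y - (-4*s - 6).
The right side is L{cos(2*t)} = s/(s^2 + 4).
So (s^2 + s + 3)Y = s/(s^2 + 4) + (-4*s - 6).
Solve for Y(s) and write it as one ratio of polynomials.

Y(s) = (-4*s^3 - 6*s^2 - 15*s - 24)/(s^4 + s^3 + 7*s^2 + 4*s + 12)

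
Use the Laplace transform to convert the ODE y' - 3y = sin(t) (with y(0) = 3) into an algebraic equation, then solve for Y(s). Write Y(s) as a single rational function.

Y(s) = (3*s^2 + 4)/(s^3 - 3*s^2 + s - 3)

Transform both sides with L{·}.
With L{y'} = sY - y(0) = sY - 3: the LHS transforms to (s - 3)Y - (3).
The right side is L{sin(t)} = 1/(s^2 + 1).
So (s - 3)Y = 1/(s^2 + 1) + (3).
Isolate Y and clear denominators.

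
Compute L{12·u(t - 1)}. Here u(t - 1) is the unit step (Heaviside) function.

By the second shifting theorem, L{u(t - c)·g(t - c)} = e^(-cs)·H(s) with c = 1 and H(s) = L{g(t)}.
L{12} = 12/s.

12*exp(-s)/s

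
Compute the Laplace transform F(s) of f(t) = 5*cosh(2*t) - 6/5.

Apply the Laplace transform termwise.
(5)·[L{cosh(2t)} = s/(s^2 - 4)]; L{-6/5} = (-6/5)/s.

F(s) = 5*s/(s^2 - 4) - 6/(5*s)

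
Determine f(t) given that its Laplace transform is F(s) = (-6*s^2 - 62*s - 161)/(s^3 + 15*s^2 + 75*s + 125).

Factor the denominator: s^3 + 15*s^2 + 75*s + 125 = (s + 5)^3.
Partial fraction decomposition gives [-6/(s + 5)] + [-2/(s + 5)^2] + [-1/(s + 5)^3].
Invert each term: -6/(s + 5) ↔ -6e^(-5t); -2/(s + 5)^2 ↔ -2t·e^(-5t); -1/(s + 5)^3 ↔ (-1/2)t^2·e^(-5t).

f(t) = -t^2*exp(-5*t)/2 - 2*t*exp(-5*t) - 6*exp(-5*t)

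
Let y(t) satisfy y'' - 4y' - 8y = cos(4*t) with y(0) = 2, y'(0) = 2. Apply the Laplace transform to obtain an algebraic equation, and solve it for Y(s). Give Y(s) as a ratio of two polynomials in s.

Laplace-transform each side.
Using L{y''} = s^2 Y - s·y(0) - y'(0) and L{y'} = sY - y(0), with y(0) = 2, y'(0) = 2, the left side becomes (s^2 - 4*s - 8)Y - (2*s - 6).
The right side is L{cos(4*t)} = s/(s^2 + 16).
So (s^2 - 4*s - 8)Y = s/(s^2 + 16) + (2*s - 6).
Divide through and combine into a single rational function.

Y(s) = (2*s^3 - 6*s^2 + 33*s - 96)/(s^4 - 4*s^3 + 8*s^2 - 64*s - 128)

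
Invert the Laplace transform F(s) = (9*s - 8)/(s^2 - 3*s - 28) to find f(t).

Factor the denominator: s^2 - 3*s - 28 = (s - 7)*(s + 4).
Partial fraction decomposition gives [5/(s - 7)] + [4/(s + 4)].
Invert each term: 5/(s - 7) ↔ 5e^(7t); 4/(s + 4) ↔ 4e^(-4t).

f(t) = 5*exp(7*t) + 4*exp(-4*t)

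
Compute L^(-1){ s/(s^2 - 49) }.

cosh(7*t)

Since L{cosh(7t)} = s/(s^2 - 49), the inverse is cosh(7*t).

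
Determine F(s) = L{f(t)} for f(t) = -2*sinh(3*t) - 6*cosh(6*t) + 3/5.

The transform is linear, so treat each term independently.
(-6)·[L{cosh(6t)} = s/(s^2 - 36)]; L{3/5} = (3/5)/s; (-2)·[L{sinh(3t)} = 3/(s^2 - 9)].

F(s) = -6*s/(s^2 - 36) - 6/(s^2 - 9) + 3/(5*s)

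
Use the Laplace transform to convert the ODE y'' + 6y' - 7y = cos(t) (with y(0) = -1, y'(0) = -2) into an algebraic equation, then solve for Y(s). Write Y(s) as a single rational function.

Y(s) = (-s^3 - 8*s^2 - 8)/(s^4 + 6*s^3 - 6*s^2 + 6*s - 7)

Take the Laplace transform of both sides.
With L{y''} = s^2 Y - s·y(0) - y'(0) and L{y'} = sY - y(0), with y(0) = -1, y'(0) = -2: the LHS transforms to (s^2 + 6*s - 7)Y - (-s - 8).
The right side is L{cos(t)} = s/(s^2 + 1).
So (s^2 + 6*s - 7)Y = s/(s^2 + 1) + (-s - 8).
Divide through and combine into a single rational function.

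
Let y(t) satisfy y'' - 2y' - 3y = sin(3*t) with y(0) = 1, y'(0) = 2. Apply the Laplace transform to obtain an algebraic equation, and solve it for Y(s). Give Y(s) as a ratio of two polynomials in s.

Apply the Laplace transform to the equation.
Using L{y''} = s^2 Y - s·y(0) - y'(0) and L{y'} = sY - y(0), with y(0) = 1, y'(0) = 2, the left side becomes (s^2 - 2*s - 3)Y - (s).
The right side is L{sin(3*t)} = 3/(s^2 + 9).
So (s^2 - 2*s - 3)Y = 3/(s^2 + 9) + (s).
Solve for Y(s) and write it as one ratio of polynomials.

Y(s) = (s^3 + 9*s + 3)/(s^4 - 2*s^3 + 6*s^2 - 18*s - 27)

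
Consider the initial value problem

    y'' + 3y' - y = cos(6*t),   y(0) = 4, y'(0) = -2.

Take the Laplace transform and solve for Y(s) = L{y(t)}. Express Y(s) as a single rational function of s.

Apply the Laplace transform to the equation.
The derivative rules (L{y''} = s^2 Y - s·y(0) - y'(0) and L{y'} = sY - y(0), with y(0) = 4, y'(0) = -2) turn the left side into (s^2 + 3*s - 1)Y - (4*s + 10).
The right side is L{cos(6*t)} = s/(s^2 + 36).
So (s^2 + 3*s - 1)Y = s/(s^2 + 36) + (4*s + 10).
Solve for Y(s) and write it as one ratio of polynomials.

Y(s) = (4*s^3 + 10*s^2 + 145*s + 360)/(s^4 + 3*s^3 + 35*s^2 + 108*s - 36)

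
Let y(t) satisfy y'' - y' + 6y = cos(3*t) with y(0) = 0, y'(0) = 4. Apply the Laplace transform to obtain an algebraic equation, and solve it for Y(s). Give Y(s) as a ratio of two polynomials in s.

Y(s) = (4*s^2 + s + 36)/(s^4 - s^3 + 15*s^2 - 9*s + 54)

Apply the Laplace transform to the equation.
With L{y''} = s^2 Y - s·y(0) - y'(0) and L{y'} = sY - y(0), with y(0) = 0, y'(0) = 4: the LHS transforms to (s^2 - s + 6)Y - (4).
The right side is L{cos(3*t)} = s/(s^2 + 9).
So (s^2 - s + 6)Y = s/(s^2 + 9) + (4).
Divide through and combine into a single rational function.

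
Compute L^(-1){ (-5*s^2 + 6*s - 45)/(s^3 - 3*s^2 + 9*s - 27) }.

Factor the denominator: s^3 - 3*s^2 + 9*s - 27 = (s - 3)*(s^2 + 9).
Partial fraction decomposition gives [-4/(s - 3)] + [-s/(s^2 + 9)] + [3/(s^2 + 9)].
Invert each term: -4/(s - 3) ↔ -4e^(3t); -1·s/(s^2 + 9) ↔ -cos(3t); 1·3/(s^2 + 9) ↔ sin(3t).

-4*exp(3*t) + sin(3*t) - cos(3*t)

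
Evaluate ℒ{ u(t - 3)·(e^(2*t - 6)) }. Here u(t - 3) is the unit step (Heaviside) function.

exp(-3*s)/(s - 2)

By the second shifting theorem, L{u(t - c)·g(t - c)} = e^(-cs)·G(s) with c = 3 and G(s) = L{g(t)}.
L{e^(2t)} = 1/(s - 2).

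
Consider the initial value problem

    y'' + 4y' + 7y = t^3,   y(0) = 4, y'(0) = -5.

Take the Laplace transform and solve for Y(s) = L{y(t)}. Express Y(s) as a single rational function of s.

Transform both sides with L{·}.
With L{y''} = s^2 Y - s·y(0) - y'(0) and L{y'} = sY - y(0), with y(0) = 4, y'(0) = -5: the LHS transforms to (s^2 + 4*s + 7)Y - (4*s + 11).
The right side is L{t^3} = 6/s^4.
So (s^2 + 4*s + 7)Y = 6/s^4 + (4*s + 11).
Divide through and combine into a single rational function.

Y(s) = (4*s^5 + 11*s^4 + 6)/(s^6 + 4*s^5 + 7*s^4)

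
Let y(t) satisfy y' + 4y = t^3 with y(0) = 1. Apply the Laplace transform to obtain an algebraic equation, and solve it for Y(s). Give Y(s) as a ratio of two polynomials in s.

Y(s) = (s^4 + 6)/(s^5 + 4*s^4)

Laplace-transform each side.
With L{y'} = sY - y(0) = sY - 1: the LHS transforms to (s + 4)Y - (1).
The right side is L{t^3} = 6/s^4.
So (s + 4)Y = 6/s^4 + (1).
Divide through and combine into a single rational function.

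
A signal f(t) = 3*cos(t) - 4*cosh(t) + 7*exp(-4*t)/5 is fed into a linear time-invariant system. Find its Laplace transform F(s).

F(s) = 3*s/(s^2 + 1) - 4*s/(s^2 - 1) + 7/(5*(s + 4))

The transform is linear, so treat each term independently.
(-4)·[L{cosh(t)} = s/(s^2 - 1)]; (7/5)·[L{e^(-4t)} = 1/(s + 4)]; (3)·[L{cos(t)} = s/(s^2 + 1)].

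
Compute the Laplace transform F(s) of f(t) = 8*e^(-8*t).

F(s) = 8/(s + 8)

L{8} = 8/s.
By the first shifting theorem, multiplying by e^(-8t) replaces s with s + 8.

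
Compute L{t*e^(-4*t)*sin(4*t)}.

L{sin(4t)} = 4/(s^2 + 16).
Multiplying by e^(-4t) shifts s → s + 4, so L{e^(-4*t)*sin(4*t)} = 4/((s + 4)^2 + 16).
Then apply L{t·g(t)} = -d/ds[G(s)] with G(s) = 4/((s + 4)^2 + 16):
differentiating 1 time and applying the sign gives 8*(s + 4)/(s^2 + 8*s + 32)^2.

8*(s + 4)/(s^2 + 8*s + 32)^2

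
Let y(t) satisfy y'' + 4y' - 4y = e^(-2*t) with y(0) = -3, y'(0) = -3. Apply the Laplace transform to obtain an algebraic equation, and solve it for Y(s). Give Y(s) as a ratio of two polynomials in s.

Y(s) = (-3*s^2 - 21*s - 29)/(s^3 + 6*s^2 + 4*s - 8)

Apply the Laplace transform to the equation.
Using L{y''} = s^2 Y - s·y(0) - y'(0) and L{y'} = sY - y(0), with y(0) = -3, y'(0) = -3, the left side becomes (s^2 + 4*s - 4)Y - (-3*s - 15).
The right side is L{e^(-2*t)} = 1/(s + 2).
So (s^2 + 4*s - 4)Y = 1/(s + 2) + (-3*s - 15).
Solve for Y(s) and write it as one ratio of polynomials.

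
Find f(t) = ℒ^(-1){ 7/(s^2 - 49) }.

Since L{sinh(7t)} = 7/(s^2 - 49), the inverse is sinh(7*t).

f(t) = sinh(7*t)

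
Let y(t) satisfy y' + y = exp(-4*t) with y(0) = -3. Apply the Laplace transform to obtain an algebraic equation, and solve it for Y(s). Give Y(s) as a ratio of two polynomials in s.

Transform both sides with L{·}.
With L{y'} = sY - y(0) = sY - (-3): the LHS transforms to (s + 1)Y - (-3).
The right side is L{exp(-4*t)} = 1/(s + 4).
So (s + 1)Y = 1/(s + 4) + (-3).
Isolate Y and clear denominators.

Y(s) = (-3*s - 11)/(s^2 + 5*s + 4)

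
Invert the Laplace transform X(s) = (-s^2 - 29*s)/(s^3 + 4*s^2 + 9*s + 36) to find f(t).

Factor the denominator: s^3 + 4*s^2 + 9*s + 36 = (s + 4)*(s^2 + 9).
Partial fraction decomposition gives [4/(s + 4)] + [-5*s/(s^2 + 9)] + [-9/(s^2 + 9)].
Invert each term: 4/(s + 4) ↔ 4e^(-4t); -5·s/(s^2 + 9) ↔ -5cos(3t); -3·3/(s^2 + 9) ↔ -3sin(3t).

f(t) = -3*sin(3*t) - 5*cos(3*t) + 4*exp(-4*t)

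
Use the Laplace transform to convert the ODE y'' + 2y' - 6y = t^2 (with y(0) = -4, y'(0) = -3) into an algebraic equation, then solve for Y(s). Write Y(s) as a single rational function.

Y(s) = (-4*s^4 - 11*s^3 + 2)/(s^5 + 2*s^4 - 6*s^3)

Transform both sides with L{·}.
With L{y''} = s^2 Y - s·y(0) - y'(0) and L{y'} = sY - y(0), with y(0) = -4, y'(0) = -3: the LHS transforms to (s^2 + 2*s - 6)Y - (-4*s - 11).
The right side is L{t^2} = 2/s^3.
So (s^2 + 2*s - 6)Y = 2/s^3 + (-4*s - 11).
Divide through and combine into a single rational function.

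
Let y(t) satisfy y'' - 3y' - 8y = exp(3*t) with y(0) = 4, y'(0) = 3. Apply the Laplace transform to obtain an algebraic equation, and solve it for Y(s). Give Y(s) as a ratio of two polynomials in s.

Laplace-transform each side.
The derivative rules (L{y''} = s^2 Y - s·y(0) - y'(0) and L{y'} = sY - y(0), with y(0) = 4, y'(0) = 3) turn the left side into (s^2 - 3*s - 8)Y - (4*s - 9).
The right side is L{exp(3*t)} = 1/(s - 3).
So (s^2 - 3*s - 8)Y = 1/(s - 3) + (4*s - 9).
Divide through and combine into a single rational function.

Y(s) = (4*s^2 - 21*s + 28)/(s^3 - 6*s^2 + s + 24)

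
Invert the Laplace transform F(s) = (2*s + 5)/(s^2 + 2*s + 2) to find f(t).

f(t) = 3*exp(-t)*sin(t) + 2*exp(-t)*cos(t)

Complete the square in the denominator: s^2 + 2*s + 2 = (s + 1)^2 + 1^2.
Split the numerator to match: 2*s + 5 = 2·(s + 1) + 3·1.
Invert each term: 2·(s + 1)/((s + 1)^2 + 1) ↔ 2e^(-t)cos(t); 3·1/((s + 1)^2 + 1) ↔ 3e^(-t)sin(t).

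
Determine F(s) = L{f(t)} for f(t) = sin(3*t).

F(s) = 3/(s^2 + 9)

L{sin(3t)} = 3/(s^2 + 9).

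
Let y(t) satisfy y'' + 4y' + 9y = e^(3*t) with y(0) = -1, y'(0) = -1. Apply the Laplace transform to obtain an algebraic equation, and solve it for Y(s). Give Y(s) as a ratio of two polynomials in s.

Take the Laplace transform of both sides.
With L{y''} = s^2 Y - s·y(0) - y'(0) and L{y'} = sY - y(0), with y(0) = -1, y'(0) = -1: the LHS transforms to (s^2 + 4*s + 9)Y - (-s - 5).
The right side is L{e^(3*t)} = 1/(s - 3).
So (s^2 + 4*s + 9)Y = 1/(s - 3) + (-s - 5).
Divide through and combine into a single rational function.

Y(s) = (-s^2 - 2*s + 16)/(s^3 + s^2 - 3*s - 27)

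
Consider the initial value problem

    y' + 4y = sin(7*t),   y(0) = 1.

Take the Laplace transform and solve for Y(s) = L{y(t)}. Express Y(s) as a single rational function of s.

Take the Laplace transform of both sides.
With L{y'} = sY - y(0) = sY - 1: the LHS transforms to (s + 4)Y - (1).
The right side is L{sin(7*t)} = 7/(s^2 + 49).
So (s + 4)Y = 7/(s^2 + 49) + (1).
Solve for Y(s) and write it as one ratio of polynomials.

Y(s) = (s^2 + 56)/(s^3 + 4*s^2 + 49*s + 196)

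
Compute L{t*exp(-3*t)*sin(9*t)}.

18*(s + 3)/(s^2 + 6*s + 90)^2

L{sin(9t)} = 9/(s^2 + 81).
Multiplying by e^(-3t) shifts s → s + 3, so L{exp(-3*t)*sin(9*t)} = 9/((s + 3)^2 + 81).
Then apply L{t·g(t)} = -d/ds[G(s)] with G(s) = 9/((s + 3)^2 + 81):
differentiating 1 time and applying the sign gives 18*(s + 3)/(s^2 + 6*s + 90)^2.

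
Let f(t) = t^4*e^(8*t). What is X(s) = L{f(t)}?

X(s) = 24/(s - 8)^5

L{t^4} = 4!/s^5 = 24/s^5.
By the first shifting theorem, multiplying by e^(8t) replaces s with s - 8.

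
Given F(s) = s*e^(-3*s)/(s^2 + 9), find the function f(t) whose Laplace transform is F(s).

f(t) = Heaviside(t - 3)*(cos(3*t - 9))

The factor e^(-3s) signals a time shift by c = 3 (second shifting theorem).
L{cos(3t)} = s/(s^2 + 9), so L^-1{s/(s^2 + 9)} = cos(3*t).
Hence the inverse is u(t - 3) times that function evaluated at t - 3.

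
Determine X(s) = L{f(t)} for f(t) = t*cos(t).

X(s) = (s - 1)*(s + 1)/(s^2 + 1)^2

L{cos(t)} = s/(s^2 + 1).
Then apply L{t·g(t)} = -d/ds[G(s)] with G(s) = s/(s^2 + 1):
differentiating 1 time and applying the sign gives (s - 1)*(s + 1)/(s^2 + 1)^2.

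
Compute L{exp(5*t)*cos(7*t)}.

L{cos(7t)} = s/(s^2 + 49).
By the first shifting theorem, multiplying by e^(5t) replaces s with s - 5.

(s - 5)/((s - 5)^2 + 49)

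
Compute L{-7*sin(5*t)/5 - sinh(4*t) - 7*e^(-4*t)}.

Apply the Laplace transform termwise.
(-7)·[L{e^(-4t)} = 1/(s + 4)]; (-1)·[L{sinh(4t)} = 4/(s^2 - 16)]; (-7/5)·[L{sin(5t)} = 5/(s^2 + 25)].

-7/(s^2 + 25) - 4/(s^2 - 16) - 7/(s + 4)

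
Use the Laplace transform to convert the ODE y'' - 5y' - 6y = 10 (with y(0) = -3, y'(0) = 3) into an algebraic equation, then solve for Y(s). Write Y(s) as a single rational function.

Y(s) = (-3*s^2 + 18*s + 10)/(s^3 - 5*s^2 - 6*s)

Apply the Laplace transform to the equation.
The derivative rules (L{y''} = s^2 Y - s·y(0) - y'(0) and L{y'} = sY - y(0), with y(0) = -3, y'(0) = 3) turn the left side into (s^2 - 5*s - 6)Y - (-3*s + 18).
The right side is L{10} = 10/s.
So (s^2 - 5*s - 6)Y = 10/s + (-3*s + 18).
Solve for Y(s) and write it as one ratio of polynomials.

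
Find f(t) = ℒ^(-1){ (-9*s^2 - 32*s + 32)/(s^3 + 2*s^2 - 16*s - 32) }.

f(t) = -5*exp(4*t) - 5*exp(-2*t) + exp(-4*t)

Factor the denominator: s^3 + 2*s^2 - 16*s - 32 = (s - 4)*(s + 2)*(s + 4).
Partial fraction decomposition gives [1/(s + 4)] + [-5/(s + 2)] + [-5/(s - 4)].
Invert each term: 1/(s + 4) ↔ e^(-4t); -5/(s + 2) ↔ -5e^(-2t); -5/(s - 4) ↔ -5e^(4t).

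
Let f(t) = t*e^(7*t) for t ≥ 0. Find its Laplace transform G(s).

L{e^(7t)} = 1/(s - 7).
Then apply L{t·g(t)} = -d/ds[H(s)] with H(s) = 1/(s - 7):
differentiating 1 time and applying the sign gives (s - 7)^(-2).

G(s) = (s - 7)^(-2)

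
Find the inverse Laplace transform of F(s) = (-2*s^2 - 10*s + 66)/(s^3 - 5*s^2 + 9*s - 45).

-exp(5*t) - 5*sin(3*t) - cos(3*t)

Factor the denominator: s^3 - 5*s^2 + 9*s - 45 = (s - 5)*(s^2 + 9).
Partial fraction decomposition gives [-1/(s - 5)] + [-s/(s^2 + 9)] + [-15/(s^2 + 9)].
Invert each term: -1/(s - 5) ↔ -e^(5t); -1·s/(s^2 + 9) ↔ -cos(3t); -5·3/(s^2 + 9) ↔ -5sin(3t).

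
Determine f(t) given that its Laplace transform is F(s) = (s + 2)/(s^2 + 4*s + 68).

Rewrite the denominator: s^2 + 4*s + 68 = (s + 2)^2 + 64.
The form in (s + 2) signals a first-shifting-theorem factor e^(-2t).
Since L{cos(8t)} = s/(s^2 + 64), the inverse is e^(-2*t)*cos(8*t).

f(t) = exp(-2*t)*cos(8*t)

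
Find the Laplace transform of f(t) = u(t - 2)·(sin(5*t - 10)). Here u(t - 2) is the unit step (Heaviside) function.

By the second shifting theorem, L{u(t - c)·g(t - c)} = e^(-cs)·G(s) with c = 2 and G(s) = L{g(t)}.
L{sin(5t)} = 5/(s^2 + 25).

5*exp(-2*s)/(s^2 + 25)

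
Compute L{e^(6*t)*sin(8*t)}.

L{sin(8t)} = 8/(s^2 + 64).
By the first shifting theorem, multiplying by e^(6t) replaces s with s - 6.

8/((s - 6)^2 + 64)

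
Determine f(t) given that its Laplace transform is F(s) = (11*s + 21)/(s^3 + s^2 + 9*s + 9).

f(t) = 4*sin(3*t) - cos(3*t) + exp(-t)

Factor the denominator: s^3 + s^2 + 9*s + 9 = (s + 1)*(s^2 + 9).
Partial fraction decomposition gives [1/(s + 1)] + [-s/(s^2 + 9)] + [12/(s^2 + 9)].
Invert each term: 1/(s + 1) ↔ e^(-t); -1·s/(s^2 + 9) ↔ -cos(3t); 4·3/(s^2 + 9) ↔ 4sin(3t).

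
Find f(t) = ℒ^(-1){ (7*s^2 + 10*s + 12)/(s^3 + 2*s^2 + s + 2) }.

f(t) = 4*sin(t) + 3*cos(t) + 4*exp(-2*t)

Factor the denominator: s^3 + 2*s^2 + s + 2 = (s + 2)*(s^2 + 1).
Partial fraction decomposition gives [4/(s + 2)] + [3*s/(s^2 + 1)] + [4/(s^2 + 1)].
Invert each term: 4/(s + 2) ↔ 4e^(-2t); 3·s/(s^2 + 1) ↔ 3cos(t); 4·1/(s^2 + 1) ↔ 4sin(t).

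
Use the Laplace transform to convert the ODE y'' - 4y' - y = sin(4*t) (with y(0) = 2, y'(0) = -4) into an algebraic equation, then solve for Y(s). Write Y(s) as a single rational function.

Y(s) = (2*s^3 - 12*s^2 + 32*s - 188)/(s^4 - 4*s^3 + 15*s^2 - 64*s - 16)

Transform both sides with L{·}.
With L{y''} = s^2 Y - s·y(0) - y'(0) and L{y'} = sY - y(0), with y(0) = 2, y'(0) = -4: the LHS transforms to (s^2 - 4*s - 1)Y - (2*s - 12).
The right side is L{sin(4*t)} = 4/(s^2 + 16).
So (s^2 - 4*s - 1)Y = 4/(s^2 + 16) + (2*s - 12).
Divide through and combine into a single rational function.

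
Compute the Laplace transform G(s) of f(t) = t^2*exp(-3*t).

G(s) = 2/(s + 3)^3

L{t^2} = 2!/s^3 = 2/s^3.
By the first shifting theorem, multiplying by e^(-3t) replaces s with s + 3.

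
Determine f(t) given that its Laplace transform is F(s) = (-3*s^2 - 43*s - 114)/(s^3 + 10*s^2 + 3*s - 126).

Factor the denominator: s^3 + 10*s^2 + 3*s - 126 = (s - 3)*(s + 6)*(s + 7).
Partial fraction decomposition gives [-3/(s - 3)] + [-4/(s + 6)] + [4/(s + 7)].
Invert each term: -3/(s - 3) ↔ -3e^(3t); -4/(s + 6) ↔ -4e^(-6t); 4/(s + 7) ↔ 4e^(-7t).

f(t) = -3*exp(3*t) - 4*exp(-6*t) + 4*exp(-7*t)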